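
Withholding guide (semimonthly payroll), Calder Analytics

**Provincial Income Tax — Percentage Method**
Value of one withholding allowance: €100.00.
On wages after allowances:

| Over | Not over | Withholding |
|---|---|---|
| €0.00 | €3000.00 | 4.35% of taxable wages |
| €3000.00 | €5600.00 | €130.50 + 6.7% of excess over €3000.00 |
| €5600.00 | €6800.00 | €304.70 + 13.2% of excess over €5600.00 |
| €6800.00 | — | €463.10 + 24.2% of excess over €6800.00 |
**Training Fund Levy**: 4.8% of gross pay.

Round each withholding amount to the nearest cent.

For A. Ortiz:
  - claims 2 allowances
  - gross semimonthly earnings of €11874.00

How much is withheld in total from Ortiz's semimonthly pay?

Provincial Income Tax: taxable = €11874.00 − 2×€100.00 = €11674.00
  €463.10 + 24.2% × (€11674.00 − €6800.00) = €463.10 + 24.2% × €4874.00 = €1642.61
Training Fund Levy: 4.8% × €11874.00 = €569.95
Total: €1642.61 + €569.95 = €2212.56

€2212.56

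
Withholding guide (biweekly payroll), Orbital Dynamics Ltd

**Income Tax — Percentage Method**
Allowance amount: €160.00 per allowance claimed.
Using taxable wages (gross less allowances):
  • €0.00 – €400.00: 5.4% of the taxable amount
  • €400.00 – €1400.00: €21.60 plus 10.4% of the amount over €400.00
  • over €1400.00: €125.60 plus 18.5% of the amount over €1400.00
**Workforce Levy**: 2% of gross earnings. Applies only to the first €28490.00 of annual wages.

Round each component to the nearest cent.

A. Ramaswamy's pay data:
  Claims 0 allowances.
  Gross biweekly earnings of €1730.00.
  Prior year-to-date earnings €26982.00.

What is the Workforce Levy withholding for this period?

€30.16

Workforce Levy: cap €28490.00 − YTD €26982.00 = €1508.00 subject; 2% × €1508.00 = €30.16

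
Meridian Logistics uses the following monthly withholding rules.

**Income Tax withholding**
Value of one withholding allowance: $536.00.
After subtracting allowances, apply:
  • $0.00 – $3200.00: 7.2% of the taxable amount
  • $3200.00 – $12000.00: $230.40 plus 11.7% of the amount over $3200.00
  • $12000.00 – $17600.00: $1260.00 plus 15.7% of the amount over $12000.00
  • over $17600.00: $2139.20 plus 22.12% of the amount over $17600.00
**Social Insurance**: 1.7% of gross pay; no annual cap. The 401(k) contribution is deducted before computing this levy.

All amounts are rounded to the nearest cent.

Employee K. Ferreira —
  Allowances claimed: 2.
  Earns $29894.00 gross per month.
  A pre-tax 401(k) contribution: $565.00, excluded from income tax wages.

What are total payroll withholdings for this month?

Income Tax: taxable = $29894.00 − $565.00 − 2×$536.00 = $28257.00
  $2139.20 + 22.12% × ($28257.00 − $17600.00) = $2139.20 + 22.12% × $10657.00 = $4496.53
Social Insurance: 1.7% × $29329.00 = $498.59
Total: $4496.53 + $498.59 = $4995.12

$4995.12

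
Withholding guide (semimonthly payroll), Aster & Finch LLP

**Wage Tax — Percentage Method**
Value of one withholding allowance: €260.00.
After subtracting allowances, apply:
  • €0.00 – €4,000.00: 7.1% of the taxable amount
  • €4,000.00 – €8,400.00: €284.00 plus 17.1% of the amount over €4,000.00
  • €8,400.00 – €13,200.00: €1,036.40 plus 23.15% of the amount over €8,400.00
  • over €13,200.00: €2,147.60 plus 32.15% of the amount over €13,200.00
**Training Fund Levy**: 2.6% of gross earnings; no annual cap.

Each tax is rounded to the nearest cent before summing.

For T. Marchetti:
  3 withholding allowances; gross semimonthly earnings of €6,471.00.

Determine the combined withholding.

Wage Tax: taxable = €6,471.00 − 3×€260.00 = €5,691.00
  €284.00 + 17.1% × (€5,691.00 − €4,000.00) = €284.00 + 17.1% × €1,691.00 = €573.16
Training Fund Levy: 2.6% × €6,471.00 = €168.25
Total: €573.16 + €168.25 = €741.41

€741.41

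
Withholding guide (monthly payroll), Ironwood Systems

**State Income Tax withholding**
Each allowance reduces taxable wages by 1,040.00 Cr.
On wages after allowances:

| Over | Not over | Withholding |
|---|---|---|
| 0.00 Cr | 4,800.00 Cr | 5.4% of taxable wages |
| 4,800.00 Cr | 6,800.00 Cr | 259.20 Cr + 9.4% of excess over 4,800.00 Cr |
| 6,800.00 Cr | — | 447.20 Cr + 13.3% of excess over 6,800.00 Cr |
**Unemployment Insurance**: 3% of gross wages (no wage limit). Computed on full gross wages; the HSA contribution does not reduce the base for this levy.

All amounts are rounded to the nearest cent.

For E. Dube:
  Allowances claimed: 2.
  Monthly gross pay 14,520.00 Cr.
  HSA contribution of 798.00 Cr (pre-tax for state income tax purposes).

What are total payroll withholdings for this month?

State Income Tax: taxable = 14,520.00 Cr − 798.00 Cr − 2×1,040.00 Cr = 11,642.00 Cr
  447.20 Cr + 13.3% × (11,642.00 Cr − 6,800.00 Cr) = 447.20 Cr + 13.3% × 4,842.00 Cr = 1,091.19 Cr
Unemployment Insurance: 3% × 14,520.00 Cr = 435.60 Cr
Total: 1,091.19 Cr + 435.60 Cr = 1,526.79 Cr

1,526.79 Cr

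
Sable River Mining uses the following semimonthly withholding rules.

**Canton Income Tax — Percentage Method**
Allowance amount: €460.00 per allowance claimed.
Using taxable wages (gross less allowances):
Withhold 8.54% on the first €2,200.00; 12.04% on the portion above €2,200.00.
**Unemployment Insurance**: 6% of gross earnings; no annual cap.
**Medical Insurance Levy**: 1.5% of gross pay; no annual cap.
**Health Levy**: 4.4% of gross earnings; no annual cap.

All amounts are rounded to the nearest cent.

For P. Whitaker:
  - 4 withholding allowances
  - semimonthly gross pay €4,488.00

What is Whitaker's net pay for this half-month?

Canton Income Tax: taxable = €4,488.00 − 4×€460.00 = €2,648.00
  €187.88 + 12.04% × (€2,648.00 − €2,200.00) = €187.88 + 12.04% × €448.00 = €241.82
Unemployment Insurance: 6% × €4,488.00 = €269.28
Medical Insurance Levy: 1.5% × €4,488.00 = €67.32
Health Levy: 4.4% × €4,488.00 = €197.47
Total withheld: €241.82 + €269.28 + €67.32 + €197.47 = €775.89
Net pay: €4,488.00 − €775.89 = €3,712.11

€3,712.11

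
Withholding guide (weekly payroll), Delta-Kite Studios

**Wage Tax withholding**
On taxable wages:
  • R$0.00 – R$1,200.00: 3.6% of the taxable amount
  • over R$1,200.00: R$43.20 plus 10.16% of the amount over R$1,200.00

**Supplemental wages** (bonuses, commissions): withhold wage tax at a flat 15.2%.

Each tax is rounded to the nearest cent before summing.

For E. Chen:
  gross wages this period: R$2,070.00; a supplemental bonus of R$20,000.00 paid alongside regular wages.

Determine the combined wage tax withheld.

Wage Tax: taxable = R$2,070.00
  R$43.20 + 10.16% × (R$2,070.00 − R$1,200.00) = R$43.20 + 10.16% × R$870.00 = R$131.59
Supplemental (15.2% flat on bonus): 15.2% × R$20,000.00 = R$3,040.00
Total wage tax: R$131.59 + R$3,040.00 = R$3,171.59

R$3,171.59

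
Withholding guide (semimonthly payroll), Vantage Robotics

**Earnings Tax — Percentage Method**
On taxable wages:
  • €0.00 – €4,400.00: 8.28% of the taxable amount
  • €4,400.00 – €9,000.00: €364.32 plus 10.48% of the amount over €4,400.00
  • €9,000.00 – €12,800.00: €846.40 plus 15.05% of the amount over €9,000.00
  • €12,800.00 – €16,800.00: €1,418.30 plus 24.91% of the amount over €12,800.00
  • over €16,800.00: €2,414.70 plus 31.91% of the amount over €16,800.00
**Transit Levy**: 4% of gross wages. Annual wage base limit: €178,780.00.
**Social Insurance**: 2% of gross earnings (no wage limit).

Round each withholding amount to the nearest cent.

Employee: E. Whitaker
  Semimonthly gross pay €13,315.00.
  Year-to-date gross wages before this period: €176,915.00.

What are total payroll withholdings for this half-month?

€1,887.49

Earnings Tax: taxable = €13,315.00
  €1,418.30 + 24.91% × (€13,315.00 − €12,800.00) = €1,418.30 + 24.91% × €515.00 = €1,546.59
Transit Levy: cap €178,780.00 − YTD €176,915.00 = €1,865.00 subject; 4% × €1,865.00 = €74.60
Social Insurance: 2% × €13,315.00 = €266.30
Total: €1,546.59 + €74.60 + €266.30 = €1,887.49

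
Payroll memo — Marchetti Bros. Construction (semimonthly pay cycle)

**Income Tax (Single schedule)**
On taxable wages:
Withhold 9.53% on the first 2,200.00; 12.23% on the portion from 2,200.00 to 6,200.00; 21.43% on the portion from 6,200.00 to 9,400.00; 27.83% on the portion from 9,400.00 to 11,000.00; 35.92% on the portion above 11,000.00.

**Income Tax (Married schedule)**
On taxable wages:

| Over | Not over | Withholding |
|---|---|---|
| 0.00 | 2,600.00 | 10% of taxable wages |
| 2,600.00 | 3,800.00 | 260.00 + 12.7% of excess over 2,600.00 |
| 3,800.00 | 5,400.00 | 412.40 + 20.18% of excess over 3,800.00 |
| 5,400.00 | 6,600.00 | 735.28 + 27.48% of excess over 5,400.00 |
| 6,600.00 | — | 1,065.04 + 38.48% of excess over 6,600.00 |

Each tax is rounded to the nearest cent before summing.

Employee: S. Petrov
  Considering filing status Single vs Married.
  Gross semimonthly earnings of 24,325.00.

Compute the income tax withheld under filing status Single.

6,616.24

Income Tax (Single): taxable = 24,325.00
  1,829.90 + 35.92% × (24,325.00 − 11,000.00) = 1,829.90 + 35.92% × 13,325.00 = 6,616.24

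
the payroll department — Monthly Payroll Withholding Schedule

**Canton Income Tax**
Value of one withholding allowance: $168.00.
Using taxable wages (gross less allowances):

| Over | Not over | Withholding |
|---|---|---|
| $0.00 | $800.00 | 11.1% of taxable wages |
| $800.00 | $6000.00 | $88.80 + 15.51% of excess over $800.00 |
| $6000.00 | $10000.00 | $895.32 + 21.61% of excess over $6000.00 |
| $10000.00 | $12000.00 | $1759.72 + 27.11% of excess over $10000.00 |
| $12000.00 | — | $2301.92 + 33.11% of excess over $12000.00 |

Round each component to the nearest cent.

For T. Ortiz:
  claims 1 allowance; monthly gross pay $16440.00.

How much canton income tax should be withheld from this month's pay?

Canton Income Tax: taxable = $16440.00 − 1×$168.00 = $16272.00
  $2301.92 + 33.11% × ($16272.00 − $12000.00) = $2301.92 + 33.11% × $4272.00 = $3716.38

$3716.38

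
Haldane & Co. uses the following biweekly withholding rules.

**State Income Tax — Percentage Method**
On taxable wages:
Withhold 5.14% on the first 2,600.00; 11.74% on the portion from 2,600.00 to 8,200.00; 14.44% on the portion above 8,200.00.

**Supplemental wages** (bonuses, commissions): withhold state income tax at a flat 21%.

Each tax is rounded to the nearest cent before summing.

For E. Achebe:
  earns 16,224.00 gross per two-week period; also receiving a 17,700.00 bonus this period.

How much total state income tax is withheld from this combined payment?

State Income Tax: taxable = 16,224.00
  791.08 + 14.44% × (16,224.00 − 8,200.00) = 791.08 + 14.44% × 8,024.00 = 1,949.75
Supplemental (21% flat on bonus): 21% × 17,700.00 = 3,717.00
Total state income tax: 1,949.75 + 3,717.00 = 5,666.75

5,666.75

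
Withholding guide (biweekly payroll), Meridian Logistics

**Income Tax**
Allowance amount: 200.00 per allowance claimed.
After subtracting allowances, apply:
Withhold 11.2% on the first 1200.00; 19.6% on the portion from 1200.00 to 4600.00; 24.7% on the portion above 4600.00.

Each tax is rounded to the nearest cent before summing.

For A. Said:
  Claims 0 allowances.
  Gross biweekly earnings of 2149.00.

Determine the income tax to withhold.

Income Tax: taxable = 2149.00
  134.40 + 19.6% × (2149.00 − 1200.00) = 134.40 + 19.6% × 949.00 = 320.40

320.40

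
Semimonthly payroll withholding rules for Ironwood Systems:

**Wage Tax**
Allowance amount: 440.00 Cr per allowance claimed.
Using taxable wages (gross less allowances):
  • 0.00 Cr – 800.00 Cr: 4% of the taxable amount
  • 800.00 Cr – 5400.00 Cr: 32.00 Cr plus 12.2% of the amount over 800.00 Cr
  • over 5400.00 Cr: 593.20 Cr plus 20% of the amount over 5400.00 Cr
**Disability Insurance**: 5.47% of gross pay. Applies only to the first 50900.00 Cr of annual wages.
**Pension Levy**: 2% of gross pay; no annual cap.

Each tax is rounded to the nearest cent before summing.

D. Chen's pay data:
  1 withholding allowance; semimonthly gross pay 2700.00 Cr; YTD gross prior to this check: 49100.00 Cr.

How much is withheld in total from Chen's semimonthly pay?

Wage Tax: taxable = 2700.00 Cr − 1×440.00 Cr = 2260.00 Cr
  32.00 Cr + 12.2% × (2260.00 Cr − 800.00 Cr) = 32.00 Cr + 12.2% × 1460.00 Cr = 210.12 Cr
Disability Insurance: cap 50900.00 Cr − YTD 49100.00 Cr = 1800.00 Cr subject; 5.47% × 1800.00 Cr = 98.46 Cr
Pension Levy: 2% × 2700.00 Cr = 54.00 Cr
Total: 210.12 Cr + 98.46 Cr + 54.00 Cr = 362.58 Cr

362.58 Cr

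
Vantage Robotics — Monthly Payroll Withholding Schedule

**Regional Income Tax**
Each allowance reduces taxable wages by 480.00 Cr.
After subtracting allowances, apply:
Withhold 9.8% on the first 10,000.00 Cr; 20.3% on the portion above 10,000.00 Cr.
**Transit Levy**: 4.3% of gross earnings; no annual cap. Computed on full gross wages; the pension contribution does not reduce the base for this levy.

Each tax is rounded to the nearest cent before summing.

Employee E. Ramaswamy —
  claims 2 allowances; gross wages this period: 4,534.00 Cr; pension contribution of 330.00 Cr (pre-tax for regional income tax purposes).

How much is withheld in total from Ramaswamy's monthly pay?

Regional Income Tax: taxable = 4,534.00 Cr − 330.00 Cr − 2×480.00 Cr = 3,244.00 Cr
  9.8% × 3,244.00 Cr = 317.91 Cr
Transit Levy: 4.3% × 4,534.00 Cr = 194.96 Cr
Total: 317.91 Cr + 194.96 Cr = 512.87 Cr

512.87 Cr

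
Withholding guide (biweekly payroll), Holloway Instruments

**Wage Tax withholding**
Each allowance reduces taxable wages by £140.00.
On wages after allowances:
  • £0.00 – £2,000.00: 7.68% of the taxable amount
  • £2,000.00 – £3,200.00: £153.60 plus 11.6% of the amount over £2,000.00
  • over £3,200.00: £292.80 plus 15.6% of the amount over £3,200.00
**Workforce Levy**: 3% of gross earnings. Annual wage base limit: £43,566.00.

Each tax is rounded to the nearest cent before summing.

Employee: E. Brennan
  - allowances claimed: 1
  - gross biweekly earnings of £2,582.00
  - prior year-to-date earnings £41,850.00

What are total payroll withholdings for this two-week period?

Wage Tax: taxable = £2,582.00 − 1×£140.00 = £2,442.00
  £153.60 + 11.6% × (£2,442.00 − £2,000.00) = £153.60 + 11.6% × £442.00 = £204.87
Workforce Levy: cap £43,566.00 − YTD £41,850.00 = £1,716.00 subject; 3% × £1,716.00 = £51.48
Total: £204.87 + £51.48 = £256.35

£256.35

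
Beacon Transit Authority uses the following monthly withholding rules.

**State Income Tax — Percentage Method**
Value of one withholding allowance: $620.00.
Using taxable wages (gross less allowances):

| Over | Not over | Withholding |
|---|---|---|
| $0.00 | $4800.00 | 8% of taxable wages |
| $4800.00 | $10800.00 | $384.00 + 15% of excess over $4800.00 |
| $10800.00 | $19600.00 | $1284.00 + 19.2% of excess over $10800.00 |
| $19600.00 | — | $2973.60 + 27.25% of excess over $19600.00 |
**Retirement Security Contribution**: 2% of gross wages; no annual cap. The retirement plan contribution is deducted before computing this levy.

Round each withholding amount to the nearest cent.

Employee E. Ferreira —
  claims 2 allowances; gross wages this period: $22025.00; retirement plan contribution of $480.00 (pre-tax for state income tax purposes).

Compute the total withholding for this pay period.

State Income Tax: taxable = $22025.00 − $480.00 − 2×$620.00 = $20305.00
  $2973.60 + 27.25% × ($20305.00 − $19600.00) = $2973.60 + 27.25% × $705.00 = $3165.71
Retirement Security Contribution: 2% × $21545.00 = $430.90
Total: $3165.71 + $430.90 = $3596.61

$3596.61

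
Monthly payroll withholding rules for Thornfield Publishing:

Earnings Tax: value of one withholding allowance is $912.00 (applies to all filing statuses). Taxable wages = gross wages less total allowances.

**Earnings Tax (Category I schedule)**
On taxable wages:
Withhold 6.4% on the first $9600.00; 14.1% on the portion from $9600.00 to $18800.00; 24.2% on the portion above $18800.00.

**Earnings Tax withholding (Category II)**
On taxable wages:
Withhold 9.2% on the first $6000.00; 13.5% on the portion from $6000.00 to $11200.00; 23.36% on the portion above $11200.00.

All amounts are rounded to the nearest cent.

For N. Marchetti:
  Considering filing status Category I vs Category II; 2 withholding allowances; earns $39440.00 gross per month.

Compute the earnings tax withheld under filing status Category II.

Earnings Tax (Category II): taxable = $39440.00 − 2×$912.00 = $37616.00
  $1254.00 + 23.36% × ($37616.00 − $11200.00) = $1254.00 + 23.36% × $26416.00 = $7424.78

$7424.78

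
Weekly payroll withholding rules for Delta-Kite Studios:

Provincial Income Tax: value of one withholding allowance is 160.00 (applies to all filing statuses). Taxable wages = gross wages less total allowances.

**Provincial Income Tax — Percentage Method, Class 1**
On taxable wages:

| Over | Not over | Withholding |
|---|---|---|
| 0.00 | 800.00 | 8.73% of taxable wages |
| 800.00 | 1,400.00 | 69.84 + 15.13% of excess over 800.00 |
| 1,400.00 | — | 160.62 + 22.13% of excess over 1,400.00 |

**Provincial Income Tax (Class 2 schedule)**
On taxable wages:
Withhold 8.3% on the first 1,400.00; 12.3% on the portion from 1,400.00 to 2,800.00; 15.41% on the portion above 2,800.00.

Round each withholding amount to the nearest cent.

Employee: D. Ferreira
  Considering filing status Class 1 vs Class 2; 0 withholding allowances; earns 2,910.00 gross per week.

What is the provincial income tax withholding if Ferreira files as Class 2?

Provincial Income Tax (Class 2): taxable = 2,910.00
  288.40 + 15.41% × (2,910.00 − 2,800.00) = 288.40 + 15.41% × 110.00 = 305.35

305.35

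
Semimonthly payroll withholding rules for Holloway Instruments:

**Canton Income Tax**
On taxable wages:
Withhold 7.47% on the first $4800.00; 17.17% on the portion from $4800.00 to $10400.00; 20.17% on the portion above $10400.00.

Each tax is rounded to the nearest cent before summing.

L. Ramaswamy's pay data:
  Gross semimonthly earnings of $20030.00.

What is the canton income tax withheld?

Canton Income Tax: taxable = $20030.00
  $1320.08 + 20.17% × ($20030.00 − $10400.00) = $1320.08 + 20.17% × $9630.00 = $3262.45

$3262.45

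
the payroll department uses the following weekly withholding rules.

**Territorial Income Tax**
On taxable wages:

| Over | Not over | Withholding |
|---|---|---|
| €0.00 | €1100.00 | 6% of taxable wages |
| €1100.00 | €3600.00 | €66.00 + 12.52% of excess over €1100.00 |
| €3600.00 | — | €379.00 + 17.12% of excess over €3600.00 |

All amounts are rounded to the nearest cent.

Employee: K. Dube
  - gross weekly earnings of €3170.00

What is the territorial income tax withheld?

Territorial Income Tax: taxable = €3170.00
  €66.00 + 12.52% × (€3170.00 − €1100.00) = €66.00 + 12.52% × €2070.00 = €325.16

€325.16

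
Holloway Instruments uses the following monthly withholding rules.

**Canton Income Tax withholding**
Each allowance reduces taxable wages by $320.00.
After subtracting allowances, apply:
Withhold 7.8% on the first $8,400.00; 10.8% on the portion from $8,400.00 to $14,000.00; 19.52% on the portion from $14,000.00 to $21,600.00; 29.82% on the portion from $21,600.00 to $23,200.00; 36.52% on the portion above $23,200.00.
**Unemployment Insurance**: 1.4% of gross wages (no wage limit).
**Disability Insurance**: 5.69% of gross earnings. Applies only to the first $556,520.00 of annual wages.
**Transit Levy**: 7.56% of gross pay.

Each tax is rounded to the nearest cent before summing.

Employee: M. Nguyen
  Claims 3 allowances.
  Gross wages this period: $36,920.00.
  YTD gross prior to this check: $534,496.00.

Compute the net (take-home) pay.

Canton Income Tax: taxable = $36,920.00 − 3×$320.00 = $35,960.00
  $3,220.64 + 36.52% × ($35,960.00 − $23,200.00) = $3,220.64 + 36.52% × $12,760.00 = $7,880.59
Unemployment Insurance: 1.4% × $36,920.00 = $516.88
Disability Insurance: cap $556,520.00 − YTD $534,496.00 = $22,024.00 subject; 5.69% × $22,024.00 = $1,253.17
Transit Levy: 7.56% × $36,920.00 = $2,791.15
Total withheld: $7,880.59 + $516.88 + $1,253.17 + $2,791.15 = $12,441.79
Net pay: $36,920.00 − $12,441.79 = $24,478.21

$24,478.21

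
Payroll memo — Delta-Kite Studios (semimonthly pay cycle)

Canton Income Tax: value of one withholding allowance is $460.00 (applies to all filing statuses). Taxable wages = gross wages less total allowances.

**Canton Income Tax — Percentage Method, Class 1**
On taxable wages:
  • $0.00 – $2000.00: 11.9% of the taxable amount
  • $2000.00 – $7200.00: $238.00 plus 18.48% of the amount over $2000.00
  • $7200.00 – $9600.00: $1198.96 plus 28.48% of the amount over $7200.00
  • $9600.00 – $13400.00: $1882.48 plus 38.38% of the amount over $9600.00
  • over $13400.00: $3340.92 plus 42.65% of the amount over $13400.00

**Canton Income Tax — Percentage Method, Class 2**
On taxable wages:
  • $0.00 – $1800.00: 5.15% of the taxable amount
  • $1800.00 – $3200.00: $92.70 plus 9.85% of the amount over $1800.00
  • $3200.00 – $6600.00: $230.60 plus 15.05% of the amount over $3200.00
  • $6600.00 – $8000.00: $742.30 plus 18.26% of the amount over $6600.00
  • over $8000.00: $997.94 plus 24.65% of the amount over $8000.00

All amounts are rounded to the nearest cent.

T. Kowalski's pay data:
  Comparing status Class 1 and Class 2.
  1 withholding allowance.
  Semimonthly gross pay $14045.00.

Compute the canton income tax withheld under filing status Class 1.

$3419.82

Canton Income Tax (Class 1): taxable = $14045.00 − 1×$460.00 = $13585.00
  $3340.92 + 42.65% × ($13585.00 − $13400.00) = $3340.92 + 42.65% × $185.00 = $3419.82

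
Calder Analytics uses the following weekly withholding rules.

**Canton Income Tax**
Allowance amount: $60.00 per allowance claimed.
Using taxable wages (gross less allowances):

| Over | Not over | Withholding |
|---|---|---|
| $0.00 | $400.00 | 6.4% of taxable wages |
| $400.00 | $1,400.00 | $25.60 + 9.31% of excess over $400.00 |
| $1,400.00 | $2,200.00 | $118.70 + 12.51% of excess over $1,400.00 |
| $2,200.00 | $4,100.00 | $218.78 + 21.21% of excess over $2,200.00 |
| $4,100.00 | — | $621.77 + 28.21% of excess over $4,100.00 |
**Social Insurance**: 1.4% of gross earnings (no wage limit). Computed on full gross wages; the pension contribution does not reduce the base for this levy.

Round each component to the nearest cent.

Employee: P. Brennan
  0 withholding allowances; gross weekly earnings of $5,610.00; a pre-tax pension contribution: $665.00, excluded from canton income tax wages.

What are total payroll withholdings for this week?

Canton Income Tax: taxable = $5,610.00 − $665.00 = $4,945.00
  $621.77 + 28.21% × ($4,945.00 − $4,100.00) = $621.77 + 28.21% × $845.00 = $860.14
Social Insurance: 1.4% × $5,610.00 = $78.54
Total: $860.14 + $78.54 = $938.68

$938.68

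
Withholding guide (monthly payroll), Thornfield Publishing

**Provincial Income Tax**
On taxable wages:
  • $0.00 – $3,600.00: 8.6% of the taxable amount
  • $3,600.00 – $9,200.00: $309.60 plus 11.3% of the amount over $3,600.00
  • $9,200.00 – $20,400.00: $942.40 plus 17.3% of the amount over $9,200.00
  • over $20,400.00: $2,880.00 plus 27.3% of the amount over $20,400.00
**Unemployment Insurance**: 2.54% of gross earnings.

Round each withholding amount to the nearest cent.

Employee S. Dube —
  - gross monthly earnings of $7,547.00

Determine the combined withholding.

Provincial Income Tax: taxable = $7,547.00
  $309.60 + 11.3% × ($7,547.00 − $3,600.00) = $309.60 + 11.3% × $3,947.00 = $755.61
Unemployment Insurance: 2.54% × $7,547.00 = $191.69
Total: $755.61 + $191.69 = $947.30

$947.30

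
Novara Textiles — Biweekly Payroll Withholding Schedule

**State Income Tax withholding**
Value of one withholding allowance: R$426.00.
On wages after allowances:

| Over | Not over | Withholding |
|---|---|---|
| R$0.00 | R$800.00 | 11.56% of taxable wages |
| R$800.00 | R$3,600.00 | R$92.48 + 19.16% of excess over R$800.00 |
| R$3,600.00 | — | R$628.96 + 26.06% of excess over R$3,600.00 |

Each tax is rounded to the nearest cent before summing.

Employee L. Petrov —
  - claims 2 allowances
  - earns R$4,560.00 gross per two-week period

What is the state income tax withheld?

R$657.10

State Income Tax: taxable = R$4,560.00 − 2×R$426.00 = R$3,708.00
  R$628.96 + 26.06% × (R$3,708.00 − R$3,600.00) = R$628.96 + 26.06% × R$108.00 = R$657.10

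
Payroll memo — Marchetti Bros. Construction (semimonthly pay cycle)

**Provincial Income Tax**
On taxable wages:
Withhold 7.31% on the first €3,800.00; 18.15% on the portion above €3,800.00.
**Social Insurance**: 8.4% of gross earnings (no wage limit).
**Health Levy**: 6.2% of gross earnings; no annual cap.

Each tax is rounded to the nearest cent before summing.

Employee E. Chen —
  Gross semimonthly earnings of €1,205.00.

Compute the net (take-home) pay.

€940.98

Provincial Income Tax: taxable = €1,205.00
  7.31% × €1,205.00 = €88.09
Social Insurance: 8.4% × €1,205.00 = €101.22
Health Levy: 6.2% × €1,205.00 = €74.71
Total withheld: €88.09 + €101.22 + €74.71 = €264.02
Net pay: €1,205.00 − €264.02 = €940.98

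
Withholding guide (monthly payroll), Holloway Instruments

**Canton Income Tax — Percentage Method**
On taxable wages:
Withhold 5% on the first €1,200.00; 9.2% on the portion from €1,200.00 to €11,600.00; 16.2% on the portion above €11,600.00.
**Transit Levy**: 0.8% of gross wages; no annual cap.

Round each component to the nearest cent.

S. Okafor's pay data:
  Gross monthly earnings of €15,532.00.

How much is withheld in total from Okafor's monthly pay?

Canton Income Tax: taxable = €15,532.00
  €1,016.80 + 16.2% × (€15,532.00 − €11,600.00) = €1,016.80 + 16.2% × €3,932.00 = €1,653.78
Transit Levy: 0.8% × €15,532.00 = €124.26
Total: €1,653.78 + €124.26 = €1,778.04

€1,778.04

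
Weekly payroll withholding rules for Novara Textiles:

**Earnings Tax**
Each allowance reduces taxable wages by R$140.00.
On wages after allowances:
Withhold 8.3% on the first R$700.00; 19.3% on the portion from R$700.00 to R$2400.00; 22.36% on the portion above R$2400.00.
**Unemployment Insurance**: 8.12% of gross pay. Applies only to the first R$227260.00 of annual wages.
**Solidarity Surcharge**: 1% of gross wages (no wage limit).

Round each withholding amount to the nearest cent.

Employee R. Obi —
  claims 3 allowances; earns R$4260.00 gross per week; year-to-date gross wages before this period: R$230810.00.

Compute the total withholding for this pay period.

R$750.78

Earnings Tax: taxable = R$4260.00 − 3×R$140.00 = R$3840.00
  R$386.20 + 22.36% × (R$3840.00 − R$2400.00) = R$386.20 + 22.36% × R$1440.00 = R$708.18
Unemployment Insurance: YTD R$230810.00 ≥ cap R$227260.00 → R$0.00
Solidarity Surcharge: 1% × R$4260.00 = R$42.60
Total: R$708.18 + R$0.00 + R$42.60 = R$750.78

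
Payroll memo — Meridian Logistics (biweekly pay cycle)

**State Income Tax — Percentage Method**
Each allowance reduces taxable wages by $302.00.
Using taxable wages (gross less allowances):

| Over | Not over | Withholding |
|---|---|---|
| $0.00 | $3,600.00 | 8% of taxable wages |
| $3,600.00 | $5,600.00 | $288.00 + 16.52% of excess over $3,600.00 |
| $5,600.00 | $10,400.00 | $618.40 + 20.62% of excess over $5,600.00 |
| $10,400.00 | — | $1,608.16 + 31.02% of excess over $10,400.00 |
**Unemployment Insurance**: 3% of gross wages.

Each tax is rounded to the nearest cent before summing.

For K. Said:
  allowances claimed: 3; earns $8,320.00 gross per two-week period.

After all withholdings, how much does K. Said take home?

$7,077.95

State Income Tax: taxable = $8,320.00 − 3×$302.00 = $7,414.00
  $618.40 + 20.62% × ($7,414.00 − $5,600.00) = $618.40 + 20.62% × $1,814.00 = $992.45
Unemployment Insurance: 3% × $8,320.00 = $249.60
Total withheld: $992.45 + $249.60 = $1,242.05
Net pay: $8,320.00 − $1,242.05 = $7,077.95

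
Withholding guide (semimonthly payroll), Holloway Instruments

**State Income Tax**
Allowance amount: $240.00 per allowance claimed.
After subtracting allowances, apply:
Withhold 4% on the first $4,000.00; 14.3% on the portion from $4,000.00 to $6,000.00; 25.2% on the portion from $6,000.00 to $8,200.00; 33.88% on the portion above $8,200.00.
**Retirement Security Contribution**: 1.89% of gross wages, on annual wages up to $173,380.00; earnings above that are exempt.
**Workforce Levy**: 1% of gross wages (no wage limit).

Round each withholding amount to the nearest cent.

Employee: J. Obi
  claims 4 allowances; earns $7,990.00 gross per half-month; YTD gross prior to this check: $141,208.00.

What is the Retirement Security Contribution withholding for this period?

Retirement Security Contribution: 1.89% × $7,990.00 = $151.01

$151.01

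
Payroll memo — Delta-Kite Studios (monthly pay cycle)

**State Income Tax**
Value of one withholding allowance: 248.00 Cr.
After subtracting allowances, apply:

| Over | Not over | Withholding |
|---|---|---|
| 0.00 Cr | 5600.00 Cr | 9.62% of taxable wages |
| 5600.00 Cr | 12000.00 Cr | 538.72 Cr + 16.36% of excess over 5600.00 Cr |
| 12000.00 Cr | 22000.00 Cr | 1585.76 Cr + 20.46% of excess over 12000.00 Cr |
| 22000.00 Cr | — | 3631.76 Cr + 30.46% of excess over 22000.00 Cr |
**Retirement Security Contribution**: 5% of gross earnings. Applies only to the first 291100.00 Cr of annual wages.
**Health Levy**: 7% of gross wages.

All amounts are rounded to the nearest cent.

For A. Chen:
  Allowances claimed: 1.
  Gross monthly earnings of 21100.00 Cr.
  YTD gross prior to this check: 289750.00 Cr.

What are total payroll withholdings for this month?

State Income Tax: taxable = 21100.00 Cr − 1×248.00 Cr = 20852.00 Cr
  1585.76 Cr + 20.46% × (20852.00 Cr − 12000.00 Cr) = 1585.76 Cr + 20.46% × 8852.00 Cr = 3396.88 Cr
Retirement Security Contribution: cap 291100.00 Cr − YTD 289750.00 Cr = 1350.00 Cr subject; 5% × 1350.00 Cr = 67.50 Cr
Health Levy: 7% × 21100.00 Cr = 1477.00 Cr
Total: 3396.88 Cr + 67.50 Cr + 1477.00 Cr = 4941.38 Cr

4941.38 Cr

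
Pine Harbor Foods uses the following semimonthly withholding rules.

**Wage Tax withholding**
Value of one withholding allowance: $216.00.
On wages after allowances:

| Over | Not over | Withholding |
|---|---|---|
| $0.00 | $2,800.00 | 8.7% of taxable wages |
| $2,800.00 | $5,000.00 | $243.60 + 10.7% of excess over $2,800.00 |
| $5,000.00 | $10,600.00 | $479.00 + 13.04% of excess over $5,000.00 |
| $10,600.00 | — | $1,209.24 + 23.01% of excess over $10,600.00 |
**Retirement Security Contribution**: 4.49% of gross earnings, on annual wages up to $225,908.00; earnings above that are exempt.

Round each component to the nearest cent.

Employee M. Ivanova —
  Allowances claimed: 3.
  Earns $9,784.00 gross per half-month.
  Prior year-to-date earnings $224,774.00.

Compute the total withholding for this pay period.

$1,069.25

Wage Tax: taxable = $9,784.00 − 3×$216.00 = $9,136.00
  $479.00 + 13.04% × ($9,136.00 − $5,000.00) = $479.00 + 13.04% × $4,136.00 = $1,018.33
Retirement Security Contribution: cap $225,908.00 − YTD $224,774.00 = $1,134.00 subject; 4.49% × $1,134.00 = $50.92
Total: $1,018.33 + $50.92 = $1,069.25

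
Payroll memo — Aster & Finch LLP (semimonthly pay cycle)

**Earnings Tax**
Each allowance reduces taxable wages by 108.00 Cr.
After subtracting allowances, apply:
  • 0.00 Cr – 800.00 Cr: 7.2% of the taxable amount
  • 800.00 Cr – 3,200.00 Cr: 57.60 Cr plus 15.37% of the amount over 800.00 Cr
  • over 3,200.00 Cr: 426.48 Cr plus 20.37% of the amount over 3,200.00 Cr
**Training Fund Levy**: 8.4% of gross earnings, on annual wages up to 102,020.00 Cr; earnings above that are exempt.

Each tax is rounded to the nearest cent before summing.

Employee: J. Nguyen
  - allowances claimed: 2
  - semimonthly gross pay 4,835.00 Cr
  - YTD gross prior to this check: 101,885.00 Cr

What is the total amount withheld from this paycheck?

726.87 Cr

Earnings Tax: taxable = 4,835.00 Cr − 2×108.00 Cr = 4,619.00 Cr
  426.48 Cr + 20.37% × (4,619.00 Cr − 3,200.00 Cr) = 426.48 Cr + 20.37% × 1,419.00 Cr = 715.53 Cr
Training Fund Levy: cap 102,020.00 Cr − YTD 101,885.00 Cr = 135.00 Cr subject; 8.4% × 135.00 Cr = 11.34 Cr
Total: 715.53 Cr + 11.34 Cr = 726.87 Cr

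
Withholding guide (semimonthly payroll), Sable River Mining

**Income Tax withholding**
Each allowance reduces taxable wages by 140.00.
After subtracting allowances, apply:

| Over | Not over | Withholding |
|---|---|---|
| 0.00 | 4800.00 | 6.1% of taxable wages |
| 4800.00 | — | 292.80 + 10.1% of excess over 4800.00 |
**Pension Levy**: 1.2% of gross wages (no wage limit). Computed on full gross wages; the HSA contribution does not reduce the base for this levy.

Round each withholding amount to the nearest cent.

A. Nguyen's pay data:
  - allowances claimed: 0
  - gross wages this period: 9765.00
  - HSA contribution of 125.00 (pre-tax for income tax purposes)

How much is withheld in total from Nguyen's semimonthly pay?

Income Tax: taxable = 9765.00 − 125.00 = 9640.00
  292.80 + 10.1% × (9640.00 − 4800.00) = 292.80 + 10.1% × 4840.00 = 781.64
Pension Levy: 1.2% × 9765.00 = 117.18
Total: 781.64 + 117.18 = 898.82

898.82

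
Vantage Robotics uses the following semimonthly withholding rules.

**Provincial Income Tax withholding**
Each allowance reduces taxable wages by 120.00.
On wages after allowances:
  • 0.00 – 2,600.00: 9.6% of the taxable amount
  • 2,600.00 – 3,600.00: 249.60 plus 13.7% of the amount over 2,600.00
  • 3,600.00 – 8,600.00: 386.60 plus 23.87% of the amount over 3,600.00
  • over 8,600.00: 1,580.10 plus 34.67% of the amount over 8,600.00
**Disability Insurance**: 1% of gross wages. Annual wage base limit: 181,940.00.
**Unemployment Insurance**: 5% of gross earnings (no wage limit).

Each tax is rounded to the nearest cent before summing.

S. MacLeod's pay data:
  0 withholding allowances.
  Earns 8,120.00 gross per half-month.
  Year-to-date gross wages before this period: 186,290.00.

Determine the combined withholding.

Provincial Income Tax: taxable = 8,120.00
  386.60 + 23.87% × (8,120.00 − 3,600.00) = 386.60 + 23.87% × 4,520.00 = 1,465.52
Disability Insurance: YTD 186,290.00 ≥ cap 181,940.00 → 0.00
Unemployment Insurance: 5% × 8,120.00 = 406.00
Total: 1,465.52 + 0.00 + 406.00 = 1,871.52

1,871.52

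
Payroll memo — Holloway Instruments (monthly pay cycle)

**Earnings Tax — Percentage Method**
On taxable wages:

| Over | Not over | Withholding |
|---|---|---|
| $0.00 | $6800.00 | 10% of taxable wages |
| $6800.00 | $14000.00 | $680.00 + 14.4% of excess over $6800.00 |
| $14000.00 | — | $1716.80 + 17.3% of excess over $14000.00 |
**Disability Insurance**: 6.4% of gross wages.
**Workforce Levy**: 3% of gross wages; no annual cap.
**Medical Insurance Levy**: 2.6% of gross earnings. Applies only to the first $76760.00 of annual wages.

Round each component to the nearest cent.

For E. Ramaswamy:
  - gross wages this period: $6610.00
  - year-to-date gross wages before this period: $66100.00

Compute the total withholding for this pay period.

$1454.20

Earnings Tax: taxable = $6610.00
  10% × $6610.00 = $661.00
Disability Insurance: 6.4% × $6610.00 = $423.04
Workforce Levy: 3% × $6610.00 = $198.30
Medical Insurance Levy: 2.6% × $6610.00 = $171.86
Total: $661.00 + $423.04 + $198.30 + $171.86 = $1454.20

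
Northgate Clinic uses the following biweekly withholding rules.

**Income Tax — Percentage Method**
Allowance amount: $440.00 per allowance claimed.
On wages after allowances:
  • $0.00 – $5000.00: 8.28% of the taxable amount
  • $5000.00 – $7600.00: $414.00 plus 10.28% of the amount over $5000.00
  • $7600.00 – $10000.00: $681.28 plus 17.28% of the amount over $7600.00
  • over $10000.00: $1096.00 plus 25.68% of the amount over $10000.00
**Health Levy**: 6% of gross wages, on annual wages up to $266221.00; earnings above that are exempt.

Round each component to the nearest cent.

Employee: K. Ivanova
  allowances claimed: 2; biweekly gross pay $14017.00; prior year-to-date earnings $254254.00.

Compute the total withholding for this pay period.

Income Tax: taxable = $14017.00 − 2×$440.00 = $13137.00
  $1096.00 + 25.68% × ($13137.00 − $10000.00) = $1096.00 + 25.68% × $3137.00 = $1901.58
Health Levy: cap $266221.00 − YTD $254254.00 = $11967.00 subject; 6% × $11967.00 = $718.02
Total: $1901.58 + $718.02 = $2619.60

$2619.60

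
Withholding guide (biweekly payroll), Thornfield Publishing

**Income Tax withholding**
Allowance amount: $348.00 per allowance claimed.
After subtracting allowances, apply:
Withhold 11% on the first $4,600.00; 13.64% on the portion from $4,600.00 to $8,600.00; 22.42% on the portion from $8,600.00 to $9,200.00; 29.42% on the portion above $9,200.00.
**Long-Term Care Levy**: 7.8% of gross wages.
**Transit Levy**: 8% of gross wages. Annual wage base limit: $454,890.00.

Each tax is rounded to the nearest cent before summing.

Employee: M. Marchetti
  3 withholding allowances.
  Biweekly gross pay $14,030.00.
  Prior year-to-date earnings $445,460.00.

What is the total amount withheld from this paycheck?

Income Tax: taxable = $14,030.00 − 3×$348.00 = $12,986.00
  $1,186.12 + 29.42% × ($12,986.00 − $9,200.00) = $1,186.12 + 29.42% × $3,786.00 = $2,299.96
Long-Term Care Levy: 7.8% × $14,030.00 = $1,094.34
Transit Levy: cap $454,890.00 − YTD $445,460.00 = $9,430.00 subject; 8% × $9,430.00 = $754.40
Total: $2,299.96 + $1,094.34 + $754.40 = $4,148.70

$4,148.70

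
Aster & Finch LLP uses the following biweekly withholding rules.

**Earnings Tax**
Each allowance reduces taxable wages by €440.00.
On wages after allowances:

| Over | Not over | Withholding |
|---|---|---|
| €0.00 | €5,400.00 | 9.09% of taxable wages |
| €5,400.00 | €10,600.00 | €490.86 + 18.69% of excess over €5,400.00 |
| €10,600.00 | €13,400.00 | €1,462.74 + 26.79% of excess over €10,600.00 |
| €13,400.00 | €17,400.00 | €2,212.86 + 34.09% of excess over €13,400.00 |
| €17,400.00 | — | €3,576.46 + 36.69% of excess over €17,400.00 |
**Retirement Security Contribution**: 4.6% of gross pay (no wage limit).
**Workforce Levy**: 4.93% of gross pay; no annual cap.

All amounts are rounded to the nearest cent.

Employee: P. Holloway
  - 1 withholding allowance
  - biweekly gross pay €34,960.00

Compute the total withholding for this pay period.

Earnings Tax: taxable = €34,960.00 − 1×€440.00 = €34,520.00
  €3,576.46 + 36.69% × (€34,520.00 − €17,400.00) = €3,576.46 + 36.69% × €17,120.00 = €9,857.79
Retirement Security Contribution: 4.6% × €34,960.00 = €1,608.16
Workforce Levy: 4.93% × €34,960.00 = €1,723.53
Total: €9,857.79 + €1,608.16 + €1,723.53 = €13,189.48

€13,189.48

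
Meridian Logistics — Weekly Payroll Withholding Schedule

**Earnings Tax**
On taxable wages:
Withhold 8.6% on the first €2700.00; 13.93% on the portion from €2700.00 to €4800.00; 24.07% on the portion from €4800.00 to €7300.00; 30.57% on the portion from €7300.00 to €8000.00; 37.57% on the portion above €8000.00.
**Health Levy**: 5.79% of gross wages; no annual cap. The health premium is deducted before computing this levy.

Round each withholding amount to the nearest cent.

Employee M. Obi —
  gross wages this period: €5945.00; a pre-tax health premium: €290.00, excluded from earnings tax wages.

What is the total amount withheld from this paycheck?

€1057.95

Earnings Tax: taxable = €5945.00 − €290.00 = €5655.00
  €524.73 + 24.07% × (€5655.00 − €4800.00) = €524.73 + 24.07% × €855.00 = €730.53
Health Levy: 5.79% × €5655.00 = €327.42
Total: €730.53 + €327.42 = €1057.95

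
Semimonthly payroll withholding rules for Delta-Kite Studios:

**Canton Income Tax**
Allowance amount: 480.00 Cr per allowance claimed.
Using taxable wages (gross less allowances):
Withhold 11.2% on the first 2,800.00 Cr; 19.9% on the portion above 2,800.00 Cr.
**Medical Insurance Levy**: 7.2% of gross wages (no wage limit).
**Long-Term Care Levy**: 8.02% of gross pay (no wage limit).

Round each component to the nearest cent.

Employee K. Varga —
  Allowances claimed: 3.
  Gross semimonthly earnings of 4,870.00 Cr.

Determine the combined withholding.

1,180.18 Cr

Canton Income Tax: taxable = 4,870.00 Cr − 3×480.00 Cr = 3,430.00 Cr
  313.60 Cr + 19.9% × (3,430.00 Cr − 2,800.00 Cr) = 313.60 Cr + 19.9% × 630.00 Cr = 438.97 Cr
Medical Insurance Levy: 7.2% × 4,870.00 Cr = 350.64 Cr
Long-Term Care Levy: 8.02% × 4,870.00 Cr = 390.57 Cr
Total: 438.97 Cr + 350.64 Cr + 390.57 Cr = 1,180.18 Cr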